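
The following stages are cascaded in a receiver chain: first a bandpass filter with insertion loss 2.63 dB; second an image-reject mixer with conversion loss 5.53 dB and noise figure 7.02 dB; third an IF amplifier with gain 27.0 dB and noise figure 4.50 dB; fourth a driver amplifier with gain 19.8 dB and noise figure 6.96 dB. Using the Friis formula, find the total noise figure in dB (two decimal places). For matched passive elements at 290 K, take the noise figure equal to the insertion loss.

13.26 dB

Convert to linear (a loss of L dB is a gain of −L dB): F_i = 10^(NF_i/10), G_i = 10^(G_i,dB/10)
  Stage 1: F_1 = 10^(2.63/10) = 1.832, G_1 = 10^(−2.63/10) = 0.5458
  Stage 2: F_2 = 10^(7.02/10) = 5.035, G_2 = 10^(−5.53/10) = 0.2799
  Stage 3: F_3 = 10^(4.50/10) = 2.818, G_3 = 10^(27.0/10) = 501.2
  Stage 4: F_4 = 10^(6.96/10) = 4.966, G_4 = 10^(19.8/10) = 95.50
Friis cascade:
  F = 1.832 + (5.035 − 1)/0.5458 + (2.818 − 1)/0.1528 + (4.966 − 1)/76.56 = 21.18
NF = 10 log₁₀(21.18) = 13.26 dB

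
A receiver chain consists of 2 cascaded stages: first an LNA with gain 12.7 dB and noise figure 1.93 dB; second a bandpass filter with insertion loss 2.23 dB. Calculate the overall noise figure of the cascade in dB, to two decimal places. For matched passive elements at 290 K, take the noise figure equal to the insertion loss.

2.03 dB

Convert to linear (a loss of L dB is a gain of −L dB): F_i = 10^(NF_i/10), G_i = 10^(G_i,dB/10)
  Stage 1: F_1 = 10^(1.93/10) = 1.560, G_1 = 10^(12.7/10) = 18.62
  Stage 2: F_2 = 10^(2.23/10) = 1.671, G_2 = 10^(−2.23/10) = 0.5984
Friis cascade:
  F = 1.560 + (1.671 − 1)/18.62 = 1.596
NF = 10 log₁₀(1.596) = 2.03 dB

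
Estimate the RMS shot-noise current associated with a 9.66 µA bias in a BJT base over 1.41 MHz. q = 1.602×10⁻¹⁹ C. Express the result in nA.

I_n = √(2qI·B)
2qI·B = 2 × 1.602×10⁻¹⁹ × 9.66×10⁻⁶ × 1.41×10⁶ = 4.36×10⁻¹⁸ A²
I_n = √(4.36×10⁻¹⁸) = 2.09×10⁻⁹ A = 2.09 nA

2.09 nA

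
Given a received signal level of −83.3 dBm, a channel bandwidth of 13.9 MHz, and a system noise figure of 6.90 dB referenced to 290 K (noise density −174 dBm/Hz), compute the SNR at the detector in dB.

Noise floor: N = −174 + 10 log₁₀(B) + NF
10 log₁₀(1.39×10⁷) = 71.43 dB
N = −174 + 71.43 + 6.90 = −95.67 dBm
SNR = P_sig − N = −83.3 − (−95.67) = 12.37 dB → 12.4 dB

12.4 dB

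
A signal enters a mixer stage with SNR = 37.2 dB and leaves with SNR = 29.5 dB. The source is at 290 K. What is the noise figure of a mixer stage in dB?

NF (dB) = SNR_in(dB) − SNR_out(dB) when the source is at T₀
NF = 37.2 − 29.5 = 7.7 dB

7.7 dB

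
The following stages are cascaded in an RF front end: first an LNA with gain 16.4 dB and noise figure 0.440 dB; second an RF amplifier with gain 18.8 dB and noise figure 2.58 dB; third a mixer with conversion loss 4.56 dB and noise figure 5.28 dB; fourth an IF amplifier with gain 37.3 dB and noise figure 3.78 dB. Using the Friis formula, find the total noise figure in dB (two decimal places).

0.52 dB

Convert to linear (a loss of L dB is a gain of −L dB): F_i = 10^(NF_i/10), G_i = 10^(G_i,dB/10)
  Stage 1: F_1 = 10^(0.440/10) = 1.107, G_1 = 10^(16.4/10) = 43.65
  Stage 2: F_2 = 10^(2.58/10) = 1.811, G_2 = 10^(18.8/10) = 75.86
  Stage 3: F_3 = 10^(5.28/10) = 3.373, G_3 = 10^(−4.56/10) = 0.3499
  Stage 4: F_4 = 10^(3.78/10) = 2.388, G_4 = 10^(37.3/10) = 5370
Friis cascade:
  F = 1.107 + (1.811 − 1)/43.65 + (3.373 − 1)/3311 + (2.388 − 1)/1159 = 1.127
NF = 10 log₁₀(1.127) = 0.52 dB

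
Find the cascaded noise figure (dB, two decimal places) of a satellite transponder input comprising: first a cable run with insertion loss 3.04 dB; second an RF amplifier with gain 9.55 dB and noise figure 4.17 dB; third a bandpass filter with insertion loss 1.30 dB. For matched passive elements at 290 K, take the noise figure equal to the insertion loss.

7.27 dB

Convert to linear (a loss of L dB is a gain of −L dB): F_i = 10^(NF_i/10), G_i = 10^(G_i,dB/10)
  Stage 1: F_1 = 10^(3.04/10) = 2.014, G_1 = 10^(−3.04/10) = 0.4966
  Stage 2: F_2 = 10^(4.17/10) = 2.612, G_2 = 10^(9.55/10) = 9.016
  Stage 3: F_3 = 10^(1.30/10) = 1.349, G_3 = 10^(−1.30/10) = 0.7413
Friis cascade:
  F = 2.014 + (2.612 − 1)/0.4966 + (1.349 − 1)/4.477 = 5.338
NF = 10 log₁₀(5.338) = 7.27 dB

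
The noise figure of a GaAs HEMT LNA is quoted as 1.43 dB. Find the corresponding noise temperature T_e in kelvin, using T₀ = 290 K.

F = 10^(1.43/10) = 1.38995
T_e = (F − 1)·T₀ = (1.38995 − 1) × 290 = 113 K

113 K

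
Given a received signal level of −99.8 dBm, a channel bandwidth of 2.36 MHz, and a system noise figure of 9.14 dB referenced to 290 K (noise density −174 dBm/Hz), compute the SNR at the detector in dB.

1.3 dB

Noise floor: N = −174 + 10 log₁₀(B) + NF
10 log₁₀(2.36×10⁶) = 63.73 dB
N = −174 + 63.73 + 9.14 = −101.13 dBm
SNR = P_sig − N = −99.8 − (−101.13) = 1.33 dB → 1.3 dB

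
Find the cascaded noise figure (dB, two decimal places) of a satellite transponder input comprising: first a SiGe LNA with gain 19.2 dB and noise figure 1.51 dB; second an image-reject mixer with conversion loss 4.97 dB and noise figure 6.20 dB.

1.63 dB

Convert to linear (a loss of L dB is a gain of −L dB): F_i = 10^(NF_i/10), G_i = 10^(G_i,dB/10)
  Stage 1: F_1 = 10^(1.51/10) = 1.416, G_1 = 10^(19.2/10) = 83.18
  Stage 2: F_2 = 10^(6.20/10) = 4.169, G_2 = 10^(−4.97/10) = 0.3184
Friis cascade:
  F = 1.416 + (4.169 − 1)/83.18 = 1.454
NF = 10 log₁₀(1.454) = 1.63 dB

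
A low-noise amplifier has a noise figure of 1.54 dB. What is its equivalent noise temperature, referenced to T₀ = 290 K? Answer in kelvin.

123 K

F = 10^(1.54/10) = 1.42561
T_e = (F − 1)·T₀ = (1.42561 − 1) × 290 = 123 K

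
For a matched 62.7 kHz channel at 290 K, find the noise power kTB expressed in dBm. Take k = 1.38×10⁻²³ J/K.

P_n = kTB = 1.38×10⁻²³ × 290 × 6.27×10⁴ = 2.51×10⁻¹⁶ W
In dBm: 10 log₁₀(2.51×10⁻¹⁶ / 10⁻³) = −126.0 dBm

−126.0 dBm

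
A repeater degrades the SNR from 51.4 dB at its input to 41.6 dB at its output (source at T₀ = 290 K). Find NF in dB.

9.8 dB

NF (dB) = SNR_in(dB) − SNR_out(dB) when the source is at T₀
NF = 51.4 − 41.6 = 9.8 dB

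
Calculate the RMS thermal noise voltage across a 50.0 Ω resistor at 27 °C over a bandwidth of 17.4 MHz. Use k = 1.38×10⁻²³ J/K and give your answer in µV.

T = 27 °C + 273.15 = 300.15 K
V_n = √(4kTRB)
4kTRB = 4 × 1.38×10⁻²³ × 300.15 × 5.00×10¹ × 1.74×10⁷ = 1.44×10⁻¹¹ V²
V_n = √(1.44×10⁻¹¹) = 3.80×10⁻⁶ V = 3.80 µV

3.80 µV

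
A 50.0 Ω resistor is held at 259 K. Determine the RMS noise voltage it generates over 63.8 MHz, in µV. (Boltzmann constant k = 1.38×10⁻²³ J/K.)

6.75 µV

V_n = √(4kTRB)
4kTRB = 4 × 1.38×10⁻²³ × 259 × 5.00×10¹ × 6.38×10⁷ = 4.56×10⁻¹¹ V²
V_n = √(4.56×10⁻¹¹) = 6.75×10⁻⁶ V = 6.75 µV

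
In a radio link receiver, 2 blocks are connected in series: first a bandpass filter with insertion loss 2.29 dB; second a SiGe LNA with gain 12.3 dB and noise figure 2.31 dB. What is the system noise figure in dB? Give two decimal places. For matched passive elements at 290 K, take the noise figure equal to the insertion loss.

4.60 dB

Convert to linear (a loss of L dB is a gain of −L dB): F_i = 10^(NF_i/10), G_i = 10^(G_i,dB/10)
  Stage 1: F_1 = 10^(2.29/10) = 1.694, G_1 = 10^(−2.29/10) = 0.5902
  Stage 2: F_2 = 10^(2.31/10) = 1.702, G_2 = 10^(12.3/10) = 16.98
Friis cascade:
  F = 1.694 + (1.702 − 1)/0.5902 = 2.884
NF = 10 log₁₀(2.884) = 4.60 dB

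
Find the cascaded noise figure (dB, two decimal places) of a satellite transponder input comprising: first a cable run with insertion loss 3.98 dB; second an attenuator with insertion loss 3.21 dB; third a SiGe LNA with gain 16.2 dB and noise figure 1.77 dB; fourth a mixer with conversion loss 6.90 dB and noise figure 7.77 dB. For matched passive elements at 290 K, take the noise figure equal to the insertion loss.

Convert to linear (a loss of L dB is a gain of −L dB): F_i = 10^(NF_i/10), G_i = 10^(G_i,dB/10)
  Stage 1: F_1 = 10^(3.98/10) = 2.500, G_1 = 10^(−3.98/10) = 0.3999
  Stage 2: F_2 = 10^(3.21/10) = 2.094, G_2 = 10^(−3.21/10) = 0.4775
  Stage 3: F_3 = 10^(1.77/10) = 1.503, G_3 = 10^(16.2/10) = 41.69
  Stage 4: F_4 = 10^(7.77/10) = 5.984, G_4 = 10^(−6.90/10) = 0.2042
Friis cascade:
  F = 2.500 + (2.094 − 1)/0.3999 + (1.503 − 1)/0.1910 + (5.984 − 1)/7.962 = 8.496
NF = 10 log₁₀(8.496) = 9.29 dB

9.29 dB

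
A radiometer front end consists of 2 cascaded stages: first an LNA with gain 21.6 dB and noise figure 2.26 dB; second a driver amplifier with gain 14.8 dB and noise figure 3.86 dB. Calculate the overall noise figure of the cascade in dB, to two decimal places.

Convert to linear (a loss of L dB is a gain of −L dB): F_i = 10^(NF_i/10), G_i = 10^(G_i,dB/10)
  Stage 1: F_1 = 10^(2.26/10) = 1.683, G_1 = 10^(21.6/10) = 144.5
  Stage 2: F_2 = 10^(3.86/10) = 2.432, G_2 = 10^(14.8/10) = 30.20
Friis cascade:
  F = 1.683 + (2.432 − 1)/144.5 = 1.693
NF = 10 log₁₀(1.693) = 2.29 dB

2.29 dB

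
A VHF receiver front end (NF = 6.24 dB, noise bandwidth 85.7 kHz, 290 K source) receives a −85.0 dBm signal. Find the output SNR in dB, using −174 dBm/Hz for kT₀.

33.4 dB

Noise floor: N = −174 + 10 log₁₀(B) + NF
10 log₁₀(8.57×10⁴) = 49.33 dB
N = −174 + 49.33 + 6.24 = −118.43 dBm
SNR = P_sig − N = −85.0 − (−118.43) = 33.43 dB → 33.4 dB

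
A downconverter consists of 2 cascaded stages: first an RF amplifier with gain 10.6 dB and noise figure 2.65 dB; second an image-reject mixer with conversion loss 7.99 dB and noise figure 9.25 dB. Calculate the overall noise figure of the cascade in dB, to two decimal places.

3.96 dB

Convert to linear (a loss of L dB is a gain of −L dB): F_i = 10^(NF_i/10), G_i = 10^(G_i,dB/10)
  Stage 1: F_1 = 10^(2.65/10) = 1.841, G_1 = 10^(10.6/10) = 11.48
  Stage 2: F_2 = 10^(9.25/10) = 8.414, G_2 = 10^(−7.99/10) = 0.1589
Friis cascade:
  F = 1.841 + (8.414 − 1)/11.48 = 2.487
NF = 10 log₁₀(2.487) = 3.96 dB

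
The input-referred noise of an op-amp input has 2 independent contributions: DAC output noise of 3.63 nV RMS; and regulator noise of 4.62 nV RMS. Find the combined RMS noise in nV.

Uncorrelated sources add in power (mean-square): V_tot = √(ΣV_i²)
V_tot = √[(3.63×10⁻⁹)² + (4.62×10⁻⁹)²] = 5.88×10⁻⁹ V = 5.88 nV

5.88 nV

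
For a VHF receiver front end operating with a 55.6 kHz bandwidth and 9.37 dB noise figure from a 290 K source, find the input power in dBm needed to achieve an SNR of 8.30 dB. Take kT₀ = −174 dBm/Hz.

Sensitivity = −174 + 10 log₁₀(B) + NF + SNR_min
= −174 + 47.45 + 9.37 + 8.30
= −108.88 dBm → −108.9 dBm

−108.9 dBm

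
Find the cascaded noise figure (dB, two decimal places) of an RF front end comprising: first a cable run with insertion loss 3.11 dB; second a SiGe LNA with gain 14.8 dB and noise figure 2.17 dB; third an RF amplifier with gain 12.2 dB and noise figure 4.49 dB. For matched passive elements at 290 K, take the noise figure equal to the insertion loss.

Convert to linear (a loss of L dB is a gain of −L dB): F_i = 10^(NF_i/10), G_i = 10^(G_i,dB/10)
  Stage 1: F_1 = 10^(3.11/10) = 2.046, G_1 = 10^(−3.11/10) = 0.4887
  Stage 2: F_2 = 10^(2.17/10) = 1.648, G_2 = 10^(14.8/10) = 30.20
  Stage 3: F_3 = 10^(4.49/10) = 2.812, G_3 = 10^(12.2/10) = 16.60
Friis cascade:
  F = 2.046 + (1.648 − 1)/0.4887 + (2.812 − 1)/14.76 = 3.496
NF = 10 log₁₀(3.496) = 5.44 dB

5.44 dB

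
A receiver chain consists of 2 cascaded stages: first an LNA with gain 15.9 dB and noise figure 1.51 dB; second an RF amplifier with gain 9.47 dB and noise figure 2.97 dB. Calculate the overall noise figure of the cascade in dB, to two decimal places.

Convert to linear (a loss of L dB is a gain of −L dB): F_i = 10^(NF_i/10), G_i = 10^(G_i,dB/10)
  Stage 1: F_1 = 10^(1.51/10) = 1.416, G_1 = 10^(15.9/10) = 38.90
  Stage 2: F_2 = 10^(2.97/10) = 1.982, G_2 = 10^(9.47/10) = 8.851
Friis cascade:
  F = 1.416 + (1.982 − 1)/38.90 = 1.441
NF = 10 log₁₀(1.441) = 1.59 dB

1.59 dB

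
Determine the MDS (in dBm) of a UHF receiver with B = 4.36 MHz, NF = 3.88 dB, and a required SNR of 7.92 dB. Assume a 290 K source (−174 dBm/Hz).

−95.8 dBm

Sensitivity = −174 + 10 log₁₀(B) + NF + SNR_min
= −174 + 66.39 + 3.88 + 7.92
= −95.81 dBm → −95.8 dBm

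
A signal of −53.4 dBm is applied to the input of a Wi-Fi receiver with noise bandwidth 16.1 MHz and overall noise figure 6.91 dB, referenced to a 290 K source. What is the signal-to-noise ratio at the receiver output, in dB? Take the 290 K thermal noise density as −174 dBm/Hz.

41.6 dB

Noise floor: N = −174 + 10 log₁₀(B) + NF
10 log₁₀(1.61×10⁷) = 72.07 dB
N = −174 + 72.07 + 6.91 = −95.02 dBm
SNR = P_sig − N = −53.4 − (−95.02) = 41.62 dB → 41.6 dB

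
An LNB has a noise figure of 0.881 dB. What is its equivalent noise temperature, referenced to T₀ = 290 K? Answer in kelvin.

F = 10^(0.881/10) = 1.2249
T_e = (F − 1)·T₀ = (1.2249 − 1) × 290 = 65.2 K

65.2 K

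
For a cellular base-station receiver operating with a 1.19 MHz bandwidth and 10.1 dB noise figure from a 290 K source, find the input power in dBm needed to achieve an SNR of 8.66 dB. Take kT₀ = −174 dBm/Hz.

−94.5 dBm

Sensitivity = −174 + 10 log₁₀(B) + NF + SNR_min
= −174 + 60.76 + 10.1 + 8.66
= −94.48 dBm → −94.5 dBm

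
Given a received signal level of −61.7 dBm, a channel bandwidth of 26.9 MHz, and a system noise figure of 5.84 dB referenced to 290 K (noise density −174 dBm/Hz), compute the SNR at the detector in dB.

Noise floor: N = −174 + 10 log₁₀(B) + NF
10 log₁₀(2.69×10⁷) = 74.3 dB
N = −174 + 74.3 + 5.84 = −93.86 dBm
SNR = P_sig − N = −61.7 − (−93.86) = 32.16 dB → 32.2 dB

32.2 dB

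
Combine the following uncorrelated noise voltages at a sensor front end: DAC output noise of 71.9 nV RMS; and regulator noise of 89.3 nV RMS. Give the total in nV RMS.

Uncorrelated sources add in power (mean-square): V_tot = √(ΣV_i²)
V_tot = √[(7.19×10⁻⁸)² + (8.93×10⁻⁸)²] = 1.15×10⁻⁷ V = 115 nV

115 nV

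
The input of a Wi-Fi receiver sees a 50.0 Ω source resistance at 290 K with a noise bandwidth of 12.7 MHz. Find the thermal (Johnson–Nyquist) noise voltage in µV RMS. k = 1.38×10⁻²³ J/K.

3.19 µV

V_n = √(4kTRB)
4kTRB = 4 × 1.38×10⁻²³ × 290 × 5.00×10¹ × 1.27×10⁷ = 1.02×10⁻¹¹ V²
V_n = √(1.02×10⁻¹¹) = 3.19×10⁻⁶ V = 3.19 µV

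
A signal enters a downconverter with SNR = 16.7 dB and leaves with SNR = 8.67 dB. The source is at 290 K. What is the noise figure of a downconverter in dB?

8.03 dB

NF (dB) = SNR_in(dB) − SNR_out(dB) when the source is at T₀
NF = 16.7 − 8.67 = 8.03 dB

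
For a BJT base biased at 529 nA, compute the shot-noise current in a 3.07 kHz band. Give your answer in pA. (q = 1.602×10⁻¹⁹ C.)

I_n = √(2qI·B)
2qI·B = 2 × 1.602×10⁻¹⁹ × 5.29×10⁻⁷ × 3.07×10³ = 5.20×10⁻²² A²
I_n = √(5.20×10⁻²²) = 2.28×10⁻¹¹ A = 22.8 pA

22.8 pA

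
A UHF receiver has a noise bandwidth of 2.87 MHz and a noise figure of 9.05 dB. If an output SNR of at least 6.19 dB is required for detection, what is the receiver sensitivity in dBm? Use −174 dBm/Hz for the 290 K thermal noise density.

−94.2 dBm

Sensitivity = −174 + 10 log₁₀(B) + NF + SNR_min
= −174 + 64.58 + 9.05 + 6.19
= −94.18 dBm → −94.2 dBm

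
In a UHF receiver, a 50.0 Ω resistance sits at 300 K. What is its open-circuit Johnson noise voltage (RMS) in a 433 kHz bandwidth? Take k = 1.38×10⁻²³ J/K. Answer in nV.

V_n = √(4kTRB)
4kTRB = 4 × 1.38×10⁻²³ × 300 × 5.00×10¹ × 4.33×10⁵ = 3.59×10⁻¹³ V²
V_n = √(3.59×10⁻¹³) = 5.99×10⁻⁷ V = 599 nV

599 nV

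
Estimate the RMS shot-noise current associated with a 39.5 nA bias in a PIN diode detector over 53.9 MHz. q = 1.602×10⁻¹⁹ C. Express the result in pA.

I_n = √(2qI·B)
2qI·B = 2 × 1.602×10⁻¹⁹ × 3.95×10⁻⁸ × 5.39×10⁷ = 6.82×10⁻¹⁹ A²
I_n = √(6.82×10⁻¹⁹) = 8.26×10⁻¹⁰ A = 826 pA

826 pA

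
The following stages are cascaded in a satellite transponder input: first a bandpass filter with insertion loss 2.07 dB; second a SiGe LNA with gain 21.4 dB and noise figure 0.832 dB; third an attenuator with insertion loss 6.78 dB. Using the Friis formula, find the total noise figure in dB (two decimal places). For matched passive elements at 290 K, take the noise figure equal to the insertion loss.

3.00 dB

Convert to linear (a loss of L dB is a gain of −L dB): F_i = 10^(NF_i/10), G_i = 10^(G_i,dB/10)
  Stage 1: F_1 = 10^(2.07/10) = 1.611, G_1 = 10^(−2.07/10) = 0.6209
  Stage 2: F_2 = 10^(0.832/10) = 1.211, G_2 = 10^(21.4/10) = 138.0
  Stage 3: F_3 = 10^(6.78/10) = 4.764, G_3 = 10^(−6.78/10) = 0.2099
Friis cascade:
  F = 1.611 + (1.211 − 1)/0.6209 + (4.764 − 1)/85.70 = 1.995
NF = 10 log₁₀(1.995) = 3.00 dB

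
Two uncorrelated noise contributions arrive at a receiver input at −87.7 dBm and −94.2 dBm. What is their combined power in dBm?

−86.8 dBm

Convert to linear, add, convert back:
P₁ = 1.70×10⁻¹² W, P₂ = 3.80×10⁻¹³ W
P_tot = 2.08×10⁻¹² W → 10 log₁₀(P_tot / 10⁻³) = −86.8 dBm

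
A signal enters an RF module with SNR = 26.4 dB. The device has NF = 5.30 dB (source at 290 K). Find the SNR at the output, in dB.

By definition F = SNR_in/SNR_out, so in dB: SNR_out = SNR_in − NF
SNR_out = 26.4 − 5.30 = 21.10 dB

21.10 dB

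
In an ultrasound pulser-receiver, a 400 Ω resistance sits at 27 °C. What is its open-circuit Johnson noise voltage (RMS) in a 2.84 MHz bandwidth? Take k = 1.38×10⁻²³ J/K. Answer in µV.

4.34 µV

T = 27 °C + 273.15 = 300.15 K
V_n = √(4kTRB)
4kTRB = 4 × 1.38×10⁻²³ × 300.15 × 4.00×10² × 2.84×10⁶ = 1.88×10⁻¹¹ V²
V_n = √(1.88×10⁻¹¹) = 4.34×10⁻⁶ V = 4.34 µV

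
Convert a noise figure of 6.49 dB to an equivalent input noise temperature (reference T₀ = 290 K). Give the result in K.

1002 K

F = 10^(6.49/10) = 4.45656
T_e = (F − 1)·T₀ = (4.45656 − 1) × 290 = 1002 K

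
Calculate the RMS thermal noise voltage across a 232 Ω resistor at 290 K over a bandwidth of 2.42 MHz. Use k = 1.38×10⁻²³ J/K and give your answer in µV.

3.00 µV

V_n = √(4kTRB)
4kTRB = 4 × 1.38×10⁻²³ × 290 × 2.32×10² × 2.42×10⁶ = 8.99×10⁻¹² V²
V_n = √(8.99×10⁻¹²) = 3.00×10⁻⁶ V = 3.00 µV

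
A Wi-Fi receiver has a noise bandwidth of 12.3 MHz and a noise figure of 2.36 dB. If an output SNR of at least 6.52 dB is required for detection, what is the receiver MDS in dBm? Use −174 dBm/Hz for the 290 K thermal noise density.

Sensitivity = −174 + 10 log₁₀(B) + NF + SNR_min
= −174 + 70.9 + 2.36 + 6.52
= −94.22 dBm → −94.2 dBm

−94.2 dBm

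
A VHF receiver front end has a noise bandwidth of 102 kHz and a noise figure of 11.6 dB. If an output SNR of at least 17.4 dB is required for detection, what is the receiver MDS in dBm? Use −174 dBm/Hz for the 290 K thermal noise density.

Sensitivity = −174 + 10 log₁₀(B) + NF + SNR_min
= −174 + 50.09 + 11.6 + 17.4
= −94.91 dBm → −94.9 dBm

−94.9 dBm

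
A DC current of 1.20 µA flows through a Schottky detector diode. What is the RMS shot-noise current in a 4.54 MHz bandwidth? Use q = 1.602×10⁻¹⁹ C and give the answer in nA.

I_n = √(2qI·B)
2qI·B = 2 × 1.602×10⁻¹⁹ × 1.20×10⁻⁶ × 4.54×10⁶ = 1.75×10⁻¹⁸ A²
I_n = √(1.75×10⁻¹⁸) = 1.32×10⁻⁹ A = 1.32 nA

1.32 nA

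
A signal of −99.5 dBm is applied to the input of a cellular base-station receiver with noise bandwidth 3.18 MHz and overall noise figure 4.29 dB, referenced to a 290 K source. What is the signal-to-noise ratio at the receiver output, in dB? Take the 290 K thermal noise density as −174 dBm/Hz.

5.2 dB

Noise floor: N = −174 + 10 log₁₀(B) + NF
10 log₁₀(3.18×10⁶) = 65.02 dB
N = −174 + 65.02 + 4.29 = −104.69 dBm
SNR = P_sig − N = −99.5 − (−104.69) = 5.19 dB → 5.2 dB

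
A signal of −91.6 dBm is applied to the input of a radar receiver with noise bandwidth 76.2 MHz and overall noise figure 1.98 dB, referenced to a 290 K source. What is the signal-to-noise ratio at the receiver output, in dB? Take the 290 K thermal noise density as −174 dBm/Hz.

1.6 dB

Noise floor: N = −174 + 10 log₁₀(B) + NF
10 log₁₀(7.62×10⁷) = 78.82 dB
N = −174 + 78.82 + 1.98 = −93.20 dBm
SNR = P_sig − N = −91.6 − (−93.20) = 1.60 dB → 1.6 dB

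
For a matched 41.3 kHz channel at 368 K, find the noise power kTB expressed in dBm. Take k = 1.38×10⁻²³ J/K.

P_n = kTB = 1.38×10⁻²³ × 368 × 4.13×10⁴ = 2.10×10⁻¹⁶ W
In dBm: 10 log₁₀(2.10×10⁻¹⁶ / 10⁻³) = −126.8 dBm

−126.8 dBm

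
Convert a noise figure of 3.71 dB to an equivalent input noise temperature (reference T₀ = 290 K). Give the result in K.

F = 10^(3.71/10) = 2.34963
T_e = (F − 1)·T₀ = (2.34963 − 1) × 290 = 391 K

391 K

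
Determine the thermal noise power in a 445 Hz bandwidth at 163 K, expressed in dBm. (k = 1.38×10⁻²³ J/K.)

−150.0 dBm

P_n = kTB = 1.38×10⁻²³ × 163 × 4.45×10² = 1.00×10⁻¹⁸ W
In dBm: 10 log₁₀(1.00×10⁻¹⁸ / 10⁻³) = −150.0 dBm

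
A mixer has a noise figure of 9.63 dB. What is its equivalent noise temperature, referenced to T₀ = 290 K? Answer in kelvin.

2373 K

F = 10^(9.63/10) = 9.18333
T_e = (F − 1)·T₀ = (9.18333 − 1) × 290 = 2373 K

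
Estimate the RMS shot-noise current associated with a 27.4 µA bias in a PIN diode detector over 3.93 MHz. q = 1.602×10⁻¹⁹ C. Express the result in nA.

5.87 nA

I_n = √(2qI·B)
2qI·B = 2 × 1.602×10⁻¹⁹ × 2.74×10⁻⁵ × 3.93×10⁶ = 3.45×10⁻¹⁷ A²
I_n = √(3.45×10⁻¹⁷) = 5.87×10⁻⁹ A = 5.87 nA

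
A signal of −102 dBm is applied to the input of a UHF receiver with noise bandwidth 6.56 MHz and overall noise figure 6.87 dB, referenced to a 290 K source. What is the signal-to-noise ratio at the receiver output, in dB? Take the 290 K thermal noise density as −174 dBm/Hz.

−3.0 dB

Noise floor: N = −174 + 10 log₁₀(B) + NF
10 log₁₀(6.56×10⁶) = 68.17 dB
N = −174 + 68.17 + 6.87 = −98.96 dBm
SNR = P_sig − N = −102 − (−98.96) = −3.04 dB → −3.0 dB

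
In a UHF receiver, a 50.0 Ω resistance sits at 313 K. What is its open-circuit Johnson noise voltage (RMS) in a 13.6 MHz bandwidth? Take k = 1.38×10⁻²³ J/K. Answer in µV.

3.43 µV

V_n = √(4kTRB)
4kTRB = 4 × 1.38×10⁻²³ × 313 × 5.00×10¹ × 1.36×10⁷ = 1.17×10⁻¹¹ V²
V_n = √(1.17×10⁻¹¹) = 3.43×10⁻⁶ V = 3.43 µV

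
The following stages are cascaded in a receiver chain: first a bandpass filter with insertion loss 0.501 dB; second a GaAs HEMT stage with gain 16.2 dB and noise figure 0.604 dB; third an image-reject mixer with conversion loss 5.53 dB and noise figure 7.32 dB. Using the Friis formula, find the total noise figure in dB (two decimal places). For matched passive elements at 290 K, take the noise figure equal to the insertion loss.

Convert to linear (a loss of L dB is a gain of −L dB): F_i = 10^(NF_i/10), G_i = 10^(G_i,dB/10)
  Stage 1: F_1 = 10^(0.501/10) = 1.122, G_1 = 10^(−0.501/10) = 0.8910
  Stage 2: F_2 = 10^(0.604/10) = 1.149, G_2 = 10^(16.2/10) = 41.69
  Stage 3: F_3 = 10^(7.32/10) = 5.395, G_3 = 10^(−5.53/10) = 0.2799
Friis cascade:
  F = 1.122 + (1.149 − 1)/0.8910 + (5.395 − 1)/37.14 = 1.408
NF = 10 log₁₀(1.408) = 1.49 dB

1.49 dB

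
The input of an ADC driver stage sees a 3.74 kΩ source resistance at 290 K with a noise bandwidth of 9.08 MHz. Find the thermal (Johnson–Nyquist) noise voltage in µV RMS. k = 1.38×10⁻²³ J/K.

23.3 µV

V_n = √(4kTRB)
4kTRB = 4 × 1.38×10⁻²³ × 290 × 3.74×10³ × 9.08×10⁶ = 5.44×10⁻¹⁰ V²
V_n = √(5.44×10⁻¹⁰) = 2.33×10⁻⁵ V = 23.3 µV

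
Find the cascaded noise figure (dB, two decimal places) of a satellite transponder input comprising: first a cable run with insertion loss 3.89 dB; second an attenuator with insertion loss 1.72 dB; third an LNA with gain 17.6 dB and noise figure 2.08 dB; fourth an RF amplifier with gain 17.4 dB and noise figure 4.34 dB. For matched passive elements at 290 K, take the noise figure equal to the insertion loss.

Convert to linear (a loss of L dB is a gain of −L dB): F_i = 10^(NF_i/10), G_i = 10^(G_i,dB/10)
  Stage 1: F_1 = 10^(3.89/10) = 2.449, G_1 = 10^(−3.89/10) = 0.4083
  Stage 2: F_2 = 10^(1.72/10) = 1.486, G_2 = 10^(−1.72/10) = 0.6730
  Stage 3: F_3 = 10^(2.08/10) = 1.614, G_3 = 10^(17.6/10) = 57.54
  Stage 4: F_4 = 10^(4.34/10) = 2.716, G_4 = 10^(17.4/10) = 54.95
Friis cascade:
  F = 2.449 + (1.486 − 1)/0.4083 + (1.614 − 1)/0.2748 + (2.716 − 1)/15.81 = 5.983
NF = 10 log₁₀(5.983) = 7.77 dB

7.77 dB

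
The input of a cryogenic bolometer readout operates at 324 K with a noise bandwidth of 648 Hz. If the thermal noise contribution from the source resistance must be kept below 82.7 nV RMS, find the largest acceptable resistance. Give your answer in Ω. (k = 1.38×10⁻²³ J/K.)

Johnson–Nyquist: V_n = √(4kTRB) ⇒ R = V_n² / (4kTB)
4kTB = 4 × 1.38×10⁻²³ × 324 × 6.48×10² = 1.16×10⁻¹⁷
R = (8.27×10⁻⁸)² / 1.16×10⁻¹⁷ = 5.90×10² Ω = 590 Ω

590 Ω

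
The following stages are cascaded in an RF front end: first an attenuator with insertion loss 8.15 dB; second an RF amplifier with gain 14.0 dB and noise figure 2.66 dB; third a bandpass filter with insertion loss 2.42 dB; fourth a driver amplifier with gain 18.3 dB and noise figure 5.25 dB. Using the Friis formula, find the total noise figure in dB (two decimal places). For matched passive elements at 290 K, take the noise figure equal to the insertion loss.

11.24 dB

Convert to linear (a loss of L dB is a gain of −L dB): F_i = 10^(NF_i/10), G_i = 10^(G_i,dB/10)
  Stage 1: F_1 = 10^(8.15/10) = 6.531, G_1 = 10^(−8.15/10) = 0.1531
  Stage 2: F_2 = 10^(2.66/10) = 1.845, G_2 = 10^(14.0/10) = 25.12
  Stage 3: F_3 = 10^(2.42/10) = 1.746, G_3 = 10^(−2.42/10) = 0.5728
  Stage 4: F_4 = 10^(5.25/10) = 3.350, G_4 = 10^(18.3/10) = 67.61
Friis cascade:
  F = 6.531 + (1.845 − 1)/0.1531 + (1.746 − 1)/3.846 + (3.350 − 1)/2.203 = 13.31
NF = 10 log₁₀(13.31) = 11.24 dB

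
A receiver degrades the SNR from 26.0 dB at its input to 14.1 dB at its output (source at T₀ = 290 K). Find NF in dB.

11.9 dB

NF (dB) = SNR_in(dB) − SNR_out(dB) when the source is at T₀
NF = 26.0 − 14.1 = 11.9 dB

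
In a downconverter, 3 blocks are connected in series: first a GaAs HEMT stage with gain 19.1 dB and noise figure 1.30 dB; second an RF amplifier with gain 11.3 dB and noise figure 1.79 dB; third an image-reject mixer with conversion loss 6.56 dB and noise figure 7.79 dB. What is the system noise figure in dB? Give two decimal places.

1.33 dB

Convert to linear (a loss of L dB is a gain of −L dB): F_i = 10^(NF_i/10), G_i = 10^(G_i,dB/10)
  Stage 1: F_1 = 10^(1.30/10) = 1.349, G_1 = 10^(19.1/10) = 81.28
  Stage 2: F_2 = 10^(1.79/10) = 1.510, G_2 = 10^(11.3/10) = 13.49
  Stage 3: F_3 = 10^(7.79/10) = 6.012, G_3 = 10^(−6.56/10) = 0.2208
Friis cascade:
  F = 1.349 + (1.510 − 1)/81.28 + (6.012 − 1)/1096 = 1.360
NF = 10 log₁₀(1.360) = 1.33 dB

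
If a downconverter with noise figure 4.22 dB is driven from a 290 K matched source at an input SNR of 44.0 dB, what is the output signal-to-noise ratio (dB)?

39.78 dB

By definition F = SNR_in/SNR_out, so in dB: SNR_out = SNR_in − NF
SNR_out = 44.0 − 4.22 = 39.78 dB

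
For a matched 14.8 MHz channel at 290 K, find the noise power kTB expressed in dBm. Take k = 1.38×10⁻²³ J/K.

−102.3 dBm

P_n = kTB = 1.38×10⁻²³ × 290 × 1.48×10⁷ = 5.92×10⁻¹⁴ W
In dBm: 10 log₁₀(5.92×10⁻¹⁴ / 10⁻³) = −102.3 dBm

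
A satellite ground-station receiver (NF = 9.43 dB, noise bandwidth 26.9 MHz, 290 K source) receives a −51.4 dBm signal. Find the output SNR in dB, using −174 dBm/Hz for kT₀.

38.9 dB

Noise floor: N = −174 + 10 log₁₀(B) + NF
10 log₁₀(2.69×10⁷) = 74.3 dB
N = −174 + 74.3 + 9.43 = −90.27 dBm
SNR = P_sig − N = −51.4 − (−90.27) = 38.87 dB → 38.9 dB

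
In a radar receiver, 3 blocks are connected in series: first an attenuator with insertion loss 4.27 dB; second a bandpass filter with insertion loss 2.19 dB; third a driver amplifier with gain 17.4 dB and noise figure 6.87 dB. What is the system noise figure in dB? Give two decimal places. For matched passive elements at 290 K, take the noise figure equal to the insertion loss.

13.33 dB

Convert to linear (a loss of L dB is a gain of −L dB): F_i = 10^(NF_i/10), G_i = 10^(G_i,dB/10)
  Stage 1: F_1 = 10^(4.27/10) = 2.673, G_1 = 10^(−4.27/10) = 0.3741
  Stage 2: F_2 = 10^(2.19/10) = 1.656, G_2 = 10^(−2.19/10) = 0.6039
  Stage 3: F_3 = 10^(6.87/10) = 4.864, G_3 = 10^(17.4/10) = 54.95
Friis cascade:
  F = 2.673 + (1.656 − 1)/0.3741 + (4.864 − 1)/0.2259 = 21.53
NF = 10 log₁₀(21.53) = 13.33 dB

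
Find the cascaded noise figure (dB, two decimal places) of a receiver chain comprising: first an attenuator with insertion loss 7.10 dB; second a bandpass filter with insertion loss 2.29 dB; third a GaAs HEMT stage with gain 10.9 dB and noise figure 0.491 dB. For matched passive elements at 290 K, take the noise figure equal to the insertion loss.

Convert to linear (a loss of L dB is a gain of −L dB): F_i = 10^(NF_i/10), G_i = 10^(G_i,dB/10)
  Stage 1: F_1 = 10^(7.10/10) = 5.129, G_1 = 10^(−7.10/10) = 0.1950
  Stage 2: F_2 = 10^(2.29/10) = 1.694, G_2 = 10^(−2.29/10) = 0.5902
  Stage 3: F_3 = 10^(0.491/10) = 1.120, G_3 = 10^(10.9/10) = 12.30
Friis cascade:
  F = 5.129 + (1.694 − 1)/0.1950 + (1.120 − 1)/0.1151 = 9.730
NF = 10 log₁₀(9.730) = 9.88 dB

9.88 dB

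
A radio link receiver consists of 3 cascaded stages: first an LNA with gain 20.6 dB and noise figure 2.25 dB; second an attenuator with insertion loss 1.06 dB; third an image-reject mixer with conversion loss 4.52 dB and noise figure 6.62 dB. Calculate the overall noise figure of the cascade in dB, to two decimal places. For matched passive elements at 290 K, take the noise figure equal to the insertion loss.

2.36 dB

Convert to linear (a loss of L dB is a gain of −L dB): F_i = 10^(NF_i/10), G_i = 10^(G_i,dB/10)
  Stage 1: F_1 = 10^(2.25/10) = 1.679, G_1 = 10^(20.6/10) = 114.8
  Stage 2: F_2 = 10^(1.06/10) = 1.276, G_2 = 10^(−1.06/10) = 0.7834
  Stage 3: F_3 = 10^(6.62/10) = 4.592, G_3 = 10^(−4.52/10) = 0.3532
Friis cascade:
  F = 1.679 + (1.276 − 1)/114.8 + (4.592 − 1)/89.95 = 1.721
NF = 10 log₁₀(1.721) = 2.36 dB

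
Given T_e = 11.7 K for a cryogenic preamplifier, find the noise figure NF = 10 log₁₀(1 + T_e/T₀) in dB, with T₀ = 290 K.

F = 1 + T_e/T₀ = 1 + 11.7/290 = 1.04034
NF = 10 log₁₀(1.04034) = 0.172 dB

0.172 dB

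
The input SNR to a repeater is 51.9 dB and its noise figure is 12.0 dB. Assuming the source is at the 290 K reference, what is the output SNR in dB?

By definition F = SNR_in/SNR_out, so in dB: SNR_out = SNR_in − NF
SNR_out = 51.9 − 12.0 = 39.9 dB

39.9 dB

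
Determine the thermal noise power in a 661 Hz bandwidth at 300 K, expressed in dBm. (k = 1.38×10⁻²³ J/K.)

−145.6 dBm

P_n = kTB = 1.38×10⁻²³ × 300 × 6.61×10² = 2.74×10⁻¹⁸ W
In dBm: 10 log₁₀(2.74×10⁻¹⁸ / 10⁻³) = −145.6 dBm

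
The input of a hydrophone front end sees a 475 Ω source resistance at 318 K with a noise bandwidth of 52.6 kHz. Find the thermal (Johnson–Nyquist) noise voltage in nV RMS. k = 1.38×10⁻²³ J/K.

662 nV

V_n = √(4kTRB)
4kTRB = 4 × 1.38×10⁻²³ × 318 × 4.75×10² × 5.26×10⁴ = 4.39×10⁻¹³ V²
V_n = √(4.39×10⁻¹³) = 6.62×10⁻⁷ V = 662 nV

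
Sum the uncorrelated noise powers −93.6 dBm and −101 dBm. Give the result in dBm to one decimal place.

Convert to linear, add, convert back:
P₁ = 4.37×10⁻¹³ W, P₂ = 7.94×10⁻¹⁴ W
P_tot = 5.16×10⁻¹³ W → 10 log₁₀(P_tot / 10⁻³) = −92.9 dBm

−92.9 dBm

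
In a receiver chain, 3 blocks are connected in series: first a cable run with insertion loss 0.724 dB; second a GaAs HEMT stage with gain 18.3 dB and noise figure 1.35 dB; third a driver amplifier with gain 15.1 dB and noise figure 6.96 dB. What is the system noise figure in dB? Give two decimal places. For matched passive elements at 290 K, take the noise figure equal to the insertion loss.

Convert to linear (a loss of L dB is a gain of −L dB): F_i = 10^(NF_i/10), G_i = 10^(G_i,dB/10)
  Stage 1: F_1 = 10^(0.724/10) = 1.181, G_1 = 10^(−0.724/10) = 0.8464
  Stage 2: F_2 = 10^(1.35/10) = 1.365, G_2 = 10^(18.3/10) = 67.61
  Stage 3: F_3 = 10^(6.96/10) = 4.966, G_3 = 10^(15.1/10) = 32.36
Friis cascade:
  F = 1.181 + (1.365 − 1)/0.8464 + (4.966 − 1)/57.23 = 1.681
NF = 10 log₁₀(1.681) = 2.26 dB

2.26 dB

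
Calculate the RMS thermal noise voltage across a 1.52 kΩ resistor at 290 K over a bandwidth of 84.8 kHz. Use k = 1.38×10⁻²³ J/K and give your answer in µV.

1.44 µV

V_n = √(4kTRB)
4kTRB = 4 × 1.38×10⁻²³ × 290 × 1.52×10³ × 8.48×10⁴ = 2.06×10⁻¹² V²
V_n = √(2.06×10⁻¹²) = 1.44×10⁻⁶ V = 1.44 µV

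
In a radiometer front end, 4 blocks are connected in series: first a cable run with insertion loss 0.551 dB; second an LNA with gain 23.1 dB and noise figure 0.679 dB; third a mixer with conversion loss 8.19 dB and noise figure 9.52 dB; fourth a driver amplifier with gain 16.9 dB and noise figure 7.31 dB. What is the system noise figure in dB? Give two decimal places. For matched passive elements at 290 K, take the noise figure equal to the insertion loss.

1.85 dB

Convert to linear (a loss of L dB is a gain of −L dB): F_i = 10^(NF_i/10), G_i = 10^(G_i,dB/10)
  Stage 1: F_1 = 10^(0.551/10) = 1.135, G_1 = 10^(−0.551/10) = 0.8808
  Stage 2: F_2 = 10^(0.679/10) = 1.169, G_2 = 10^(23.1/10) = 204.2
  Stage 3: F_3 = 10^(9.52/10) = 8.954, G_3 = 10^(−8.19/10) = 0.1517
  Stage 4: F_4 = 10^(7.31/10) = 5.383, G_4 = 10^(16.9/10) = 48.98
Friis cascade:
  F = 1.135 + (1.169 − 1)/0.8808 + (8.954 − 1)/179.8 + (5.383 − 1)/27.28 = 1.532
NF = 10 log₁₀(1.532) = 1.85 dB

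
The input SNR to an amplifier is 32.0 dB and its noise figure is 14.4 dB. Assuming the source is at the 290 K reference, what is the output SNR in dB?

17.6 dB

By definition F = SNR_in/SNR_out, so in dB: SNR_out = SNR_in − NF
SNR_out = 32.0 − 14.4 = 17.6 dB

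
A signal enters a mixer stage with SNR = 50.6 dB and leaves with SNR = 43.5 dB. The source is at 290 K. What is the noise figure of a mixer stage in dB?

7.1 dB

NF (dB) = SNR_in(dB) − SNR_out(dB) when the source is at T₀
NF = 50.6 − 43.5 = 7.1 dB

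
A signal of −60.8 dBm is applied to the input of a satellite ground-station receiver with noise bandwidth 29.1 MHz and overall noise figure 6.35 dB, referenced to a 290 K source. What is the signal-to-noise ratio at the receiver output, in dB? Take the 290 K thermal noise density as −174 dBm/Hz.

Noise floor: N = −174 + 10 log₁₀(B) + NF
10 log₁₀(2.91×10⁷) = 74.64 dB
N = −174 + 74.64 + 6.35 = −93.01 dBm
SNR = P_sig − N = −60.8 − (−93.01) = 32.21 dB → 32.2 dB

32.2 dB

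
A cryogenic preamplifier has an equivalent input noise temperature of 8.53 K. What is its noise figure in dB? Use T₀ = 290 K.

0.126 dB

F = 1 + T_e/T₀ = 1 + 8.53/290 = 1.02941
NF = 10 log₁₀(1.02941) = 0.126 dB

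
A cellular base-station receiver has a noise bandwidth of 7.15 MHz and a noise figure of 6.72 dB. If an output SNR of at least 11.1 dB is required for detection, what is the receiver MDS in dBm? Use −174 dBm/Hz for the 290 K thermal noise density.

Sensitivity = −174 + 10 log₁₀(B) + NF + SNR_min
= −174 + 68.54 + 6.72 + 11.1
= −87.64 dBm → −87.6 dBm

−87.6 dBm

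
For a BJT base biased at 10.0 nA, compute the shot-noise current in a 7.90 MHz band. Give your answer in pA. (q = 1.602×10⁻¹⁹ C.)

159 pA

I_n = √(2qI·B)
2qI·B = 2 × 1.602×10⁻¹⁹ × 1.00×10⁻⁸ × 7.90×10⁶ = 2.53×10⁻²⁰ A²
I_n = √(2.53×10⁻²⁰) = 1.59×10⁻¹⁰ A = 159 pA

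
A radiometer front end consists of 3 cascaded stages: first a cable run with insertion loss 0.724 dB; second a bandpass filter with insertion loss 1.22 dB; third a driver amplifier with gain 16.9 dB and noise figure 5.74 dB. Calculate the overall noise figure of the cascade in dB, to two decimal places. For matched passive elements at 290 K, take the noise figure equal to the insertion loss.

7.68 dB

Convert to linear (a loss of L dB is a gain of −L dB): F_i = 10^(NF_i/10), G_i = 10^(G_i,dB/10)
  Stage 1: F_1 = 10^(0.724/10) = 1.181, G_1 = 10^(−0.724/10) = 0.8464
  Stage 2: F_2 = 10^(1.22/10) = 1.324, G_2 = 10^(−1.22/10) = 0.7551
  Stage 3: F_3 = 10^(5.74/10) = 3.750, G_3 = 10^(16.9/10) = 48.98
Friis cascade:
  F = 1.181 + (1.324 − 1)/0.8464 + (3.750 − 1)/0.6391 = 5.867
NF = 10 log₁₀(5.867) = 7.68 dB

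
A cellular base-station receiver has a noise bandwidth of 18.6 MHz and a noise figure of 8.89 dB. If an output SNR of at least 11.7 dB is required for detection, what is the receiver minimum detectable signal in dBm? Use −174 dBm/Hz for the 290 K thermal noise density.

Sensitivity = −174 + 10 log₁₀(B) + NF + SNR_min
= −174 + 72.7 + 8.89 + 11.7
= −80.71 dBm → −80.7 dBm

−80.7 dBm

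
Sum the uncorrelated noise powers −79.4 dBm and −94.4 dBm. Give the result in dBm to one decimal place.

Convert to linear, add, convert back:
P₁ = 1.15×10⁻¹¹ W, P₂ = 3.63×10⁻¹³ W
P_tot = 1.18×10⁻¹¹ W → 10 log₁₀(P_tot / 10⁻³) = −79.3 dBm

−79.3 dBm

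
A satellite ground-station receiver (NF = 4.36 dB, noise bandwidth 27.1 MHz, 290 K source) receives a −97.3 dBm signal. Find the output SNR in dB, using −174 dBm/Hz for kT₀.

Noise floor: N = −174 + 10 log₁₀(B) + NF
10 log₁₀(2.71×10⁷) = 74.33 dB
N = −174 + 74.33 + 4.36 = −95.31 dBm
SNR = P_sig − N = −97.3 − (−95.31) = −1.99 dB → −2.0 dB

−2.0 dB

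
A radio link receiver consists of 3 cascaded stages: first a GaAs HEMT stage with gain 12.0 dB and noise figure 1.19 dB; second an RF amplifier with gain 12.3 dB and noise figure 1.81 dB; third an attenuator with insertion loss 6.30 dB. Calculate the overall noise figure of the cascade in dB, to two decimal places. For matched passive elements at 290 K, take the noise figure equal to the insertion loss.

1.34 dB

Convert to linear (a loss of L dB is a gain of −L dB): F_i = 10^(NF_i/10), G_i = 10^(G_i,dB/10)
  Stage 1: F_1 = 10^(1.19/10) = 1.315, G_1 = 10^(12.0/10) = 15.85
  Stage 2: F_2 = 10^(1.81/10) = 1.517, G_2 = 10^(12.3/10) = 16.98
  Stage 3: F_3 = 10^(6.30/10) = 4.266, G_3 = 10^(−6.30/10) = 0.2344
Friis cascade:
  F = 1.315 + (1.517 − 1)/15.85 + (4.266 − 1)/269.2 = 1.360
NF = 10 log₁₀(1.360) = 1.34 dB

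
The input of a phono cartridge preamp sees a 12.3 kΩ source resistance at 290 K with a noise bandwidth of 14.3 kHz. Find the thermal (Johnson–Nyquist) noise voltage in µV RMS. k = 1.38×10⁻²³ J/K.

1.68 µV

V_n = √(4kTRB)
4kTRB = 4 × 1.38×10⁻²³ × 290 × 1.23×10⁴ × 1.43×10⁴ = 2.82×10⁻¹² V²
V_n = √(2.82×10⁻¹²) = 1.68×10⁻⁶ V = 1.68 µV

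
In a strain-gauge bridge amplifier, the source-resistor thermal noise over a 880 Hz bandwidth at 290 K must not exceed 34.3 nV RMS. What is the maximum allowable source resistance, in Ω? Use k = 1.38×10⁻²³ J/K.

83.5 Ω

Johnson–Nyquist: V_n = √(4kTRB) ⇒ R = V_n² / (4kTB)
4kTB = 4 × 1.38×10⁻²³ × 290 × 8.80×10² = 1.41×10⁻¹⁷
R = (3.43×10⁻⁸)² / 1.41×10⁻¹⁷ = 8.35×10¹ Ω = 83.5 Ω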